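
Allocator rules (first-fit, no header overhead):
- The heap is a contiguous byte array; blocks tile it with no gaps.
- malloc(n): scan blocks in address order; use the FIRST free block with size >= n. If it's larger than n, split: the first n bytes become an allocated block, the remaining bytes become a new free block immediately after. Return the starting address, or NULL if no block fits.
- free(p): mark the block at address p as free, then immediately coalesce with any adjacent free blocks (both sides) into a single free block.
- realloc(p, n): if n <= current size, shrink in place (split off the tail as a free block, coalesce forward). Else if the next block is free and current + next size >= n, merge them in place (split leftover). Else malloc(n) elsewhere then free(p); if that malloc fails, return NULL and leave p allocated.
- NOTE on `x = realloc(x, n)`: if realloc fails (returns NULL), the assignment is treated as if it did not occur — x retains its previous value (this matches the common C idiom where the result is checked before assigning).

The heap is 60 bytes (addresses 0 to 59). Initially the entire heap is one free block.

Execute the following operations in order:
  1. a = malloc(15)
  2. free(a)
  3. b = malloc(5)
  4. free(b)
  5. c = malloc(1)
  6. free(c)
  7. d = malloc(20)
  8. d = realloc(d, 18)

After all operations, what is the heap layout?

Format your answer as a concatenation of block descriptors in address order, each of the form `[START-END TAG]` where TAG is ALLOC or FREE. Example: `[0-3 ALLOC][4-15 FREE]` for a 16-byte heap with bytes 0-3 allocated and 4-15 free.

Op 1: a = malloc(15) -> a = 0; heap: [0-14 ALLOC][15-59 FREE]
Op 2: free(a) -> (freed a); heap: [0-59 FREE]
Op 3: b = malloc(5) -> b = 0; heap: [0-4 ALLOC][5-59 FREE]
Op 4: free(b) -> (freed b); heap: [0-59 FREE]
Op 5: c = malloc(1) -> c = 0; heap: [0-0 ALLOC][1-59 FREE]
Op 6: free(c) -> (freed c); heap: [0-59 FREE]
Op 7: d = malloc(20) -> d = 0; heap: [0-19 ALLOC][20-59 FREE]
Op 8: d = realloc(d, 18) -> d = 0; heap: [0-17 ALLOC][18-59 FREE]

Answer: [0-17 ALLOC][18-59 FREE]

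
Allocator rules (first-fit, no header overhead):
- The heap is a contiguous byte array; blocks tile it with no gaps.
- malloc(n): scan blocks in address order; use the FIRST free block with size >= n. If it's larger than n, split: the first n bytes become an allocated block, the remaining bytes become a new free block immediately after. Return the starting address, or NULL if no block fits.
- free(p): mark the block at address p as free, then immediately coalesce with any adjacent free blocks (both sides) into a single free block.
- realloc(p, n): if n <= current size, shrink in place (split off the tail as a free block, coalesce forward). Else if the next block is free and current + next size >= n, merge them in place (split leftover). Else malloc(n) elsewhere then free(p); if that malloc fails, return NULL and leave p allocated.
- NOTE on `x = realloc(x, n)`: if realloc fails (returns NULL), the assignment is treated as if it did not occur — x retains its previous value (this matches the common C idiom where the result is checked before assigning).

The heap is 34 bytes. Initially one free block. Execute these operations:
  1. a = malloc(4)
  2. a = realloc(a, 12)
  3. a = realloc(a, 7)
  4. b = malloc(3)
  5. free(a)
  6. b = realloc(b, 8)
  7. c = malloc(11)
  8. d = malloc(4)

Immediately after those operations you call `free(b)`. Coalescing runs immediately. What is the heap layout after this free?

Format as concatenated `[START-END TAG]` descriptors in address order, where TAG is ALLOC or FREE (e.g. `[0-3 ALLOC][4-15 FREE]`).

Answer: [0-3 ALLOC][4-14 FREE][15-25 ALLOC][26-33 FREE]

Derivation:
Op 1: a = malloc(4) -> a = 0; heap: [0-3 ALLOC][4-33 FREE]
Op 2: a = realloc(a, 12) -> a = 0; heap: [0-11 ALLOC][12-33 FREE]
Op 3: a = realloc(a, 7) -> a = 0; heap: [0-6 ALLOC][7-33 FREE]
Op 4: b = malloc(3) -> b = 7; heap: [0-6 ALLOC][7-9 ALLOC][10-33 FREE]
Op 5: free(a) -> (freed a); heap: [0-6 FREE][7-9 ALLOC][10-33 FREE]
Op 6: b = realloc(b, 8) -> b = 7; heap: [0-6 FREE][7-14 ALLOC][15-33 FREE]
Op 7: c = malloc(11) -> c = 15; heap: [0-6 FREE][7-14 ALLOC][15-25 ALLOC][26-33 FREE]
Op 8: d = malloc(4) -> d = 0; heap: [0-3 ALLOC][4-6 FREE][7-14 ALLOC][15-25 ALLOC][26-33 FREE]
free(b): b = 7 -> block [7-14 ALLOC]; mark free, coalesce with adjacent free neighbors -> [0-3 ALLOC][4-14 FREE][15-25 ALLOC][26-33 FREE]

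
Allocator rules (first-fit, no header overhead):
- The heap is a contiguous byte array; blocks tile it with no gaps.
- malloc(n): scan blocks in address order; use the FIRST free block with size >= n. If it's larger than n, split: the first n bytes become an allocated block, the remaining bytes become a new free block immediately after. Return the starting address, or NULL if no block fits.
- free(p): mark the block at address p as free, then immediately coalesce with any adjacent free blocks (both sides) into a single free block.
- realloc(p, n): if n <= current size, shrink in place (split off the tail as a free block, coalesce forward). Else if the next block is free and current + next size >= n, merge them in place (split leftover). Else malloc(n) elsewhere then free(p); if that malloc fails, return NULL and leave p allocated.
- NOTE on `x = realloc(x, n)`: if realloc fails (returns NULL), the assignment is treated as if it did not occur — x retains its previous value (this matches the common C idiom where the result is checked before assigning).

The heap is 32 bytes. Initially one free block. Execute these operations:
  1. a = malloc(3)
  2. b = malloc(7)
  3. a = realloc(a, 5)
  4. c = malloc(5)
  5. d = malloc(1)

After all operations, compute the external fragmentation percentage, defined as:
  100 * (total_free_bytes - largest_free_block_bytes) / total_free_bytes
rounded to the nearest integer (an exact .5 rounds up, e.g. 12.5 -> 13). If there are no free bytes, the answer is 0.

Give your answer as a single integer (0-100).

Answer: 14

Derivation:
Op 1: a = malloc(3) -> a = 0; heap: [0-2 ALLOC][3-31 FREE]
Op 2: b = malloc(7) -> b = 3; heap: [0-2 ALLOC][3-9 ALLOC][10-31 FREE]
Op 3: a = realloc(a, 5) -> a = 10; heap: [0-2 FREE][3-9 ALLOC][10-14 ALLOC][15-31 FREE]
Op 4: c = malloc(5) -> c = 15; heap: [0-2 FREE][3-9 ALLOC][10-14 ALLOC][15-19 ALLOC][20-31 FREE]
Op 5: d = malloc(1) -> d = 0; heap: [0-0 ALLOC][1-2 FREE][3-9 ALLOC][10-14 ALLOC][15-19 ALLOC][20-31 FREE]
Free blocks: [2 12] total_free=14 largest=12 -> 100*(14-12)/14 = 200/14 ≈ 14.286 -> rounds to 14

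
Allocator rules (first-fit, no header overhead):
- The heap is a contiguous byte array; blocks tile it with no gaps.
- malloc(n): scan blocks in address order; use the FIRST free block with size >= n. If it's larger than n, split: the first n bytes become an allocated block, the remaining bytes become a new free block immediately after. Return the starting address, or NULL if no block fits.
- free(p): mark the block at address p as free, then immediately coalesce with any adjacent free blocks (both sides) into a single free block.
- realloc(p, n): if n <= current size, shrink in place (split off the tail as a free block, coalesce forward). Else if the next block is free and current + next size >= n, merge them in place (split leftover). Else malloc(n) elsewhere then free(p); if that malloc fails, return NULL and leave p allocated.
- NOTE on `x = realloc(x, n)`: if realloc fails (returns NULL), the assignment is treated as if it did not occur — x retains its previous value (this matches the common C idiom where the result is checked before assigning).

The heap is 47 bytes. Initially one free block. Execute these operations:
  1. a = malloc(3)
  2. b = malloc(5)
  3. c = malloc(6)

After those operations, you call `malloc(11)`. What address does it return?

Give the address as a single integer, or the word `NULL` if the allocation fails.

Op 1: a = malloc(3) -> a = 0; heap: [0-2 ALLOC][3-46 FREE]
Op 2: b = malloc(5) -> b = 3; heap: [0-2 ALLOC][3-7 ALLOC][8-46 FREE]
Op 3: c = malloc(6) -> c = 8; heap: [0-2 ALLOC][3-7 ALLOC][8-13 ALLOC][14-46 FREE]
malloc(11): first-fit scan over [0-2 ALLOC][3-7 ALLOC][8-13 ALLOC][14-46 FREE] -> 14

Answer: 14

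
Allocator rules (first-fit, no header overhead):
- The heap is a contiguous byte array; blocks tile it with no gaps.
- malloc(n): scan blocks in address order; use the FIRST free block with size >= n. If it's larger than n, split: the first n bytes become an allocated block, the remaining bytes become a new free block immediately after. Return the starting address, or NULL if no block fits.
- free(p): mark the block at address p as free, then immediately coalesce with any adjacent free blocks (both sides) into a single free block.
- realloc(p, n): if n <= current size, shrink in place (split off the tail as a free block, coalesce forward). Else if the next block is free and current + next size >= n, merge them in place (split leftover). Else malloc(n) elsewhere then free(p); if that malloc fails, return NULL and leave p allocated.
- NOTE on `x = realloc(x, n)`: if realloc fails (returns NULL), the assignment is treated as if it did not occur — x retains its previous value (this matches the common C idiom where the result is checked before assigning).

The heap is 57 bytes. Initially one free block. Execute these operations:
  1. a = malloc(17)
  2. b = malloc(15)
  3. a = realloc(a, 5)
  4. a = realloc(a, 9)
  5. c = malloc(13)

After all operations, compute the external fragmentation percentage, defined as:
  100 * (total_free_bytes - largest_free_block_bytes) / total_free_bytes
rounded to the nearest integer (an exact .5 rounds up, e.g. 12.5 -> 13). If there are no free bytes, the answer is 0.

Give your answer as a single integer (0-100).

Answer: 40

Derivation:
Op 1: a = malloc(17) -> a = 0; heap: [0-16 ALLOC][17-56 FREE]
Op 2: b = malloc(15) -> b = 17; heap: [0-16 ALLOC][17-31 ALLOC][32-56 FREE]
Op 3: a = realloc(a, 5) -> a = 0; heap: [0-4 ALLOC][5-16 FREE][17-31 ALLOC][32-56 FREE]
Op 4: a = realloc(a, 9) -> a = 0; heap: [0-8 ALLOC][9-16 FREE][17-31 ALLOC][32-56 FREE]
Op 5: c = malloc(13) -> c = 32; heap: [0-8 ALLOC][9-16 FREE][17-31 ALLOC][32-44 ALLOC][45-56 FREE]
Free blocks: [8 12] total_free=20 largest=12 -> 100*(20-12)/20 = 800/20 = 40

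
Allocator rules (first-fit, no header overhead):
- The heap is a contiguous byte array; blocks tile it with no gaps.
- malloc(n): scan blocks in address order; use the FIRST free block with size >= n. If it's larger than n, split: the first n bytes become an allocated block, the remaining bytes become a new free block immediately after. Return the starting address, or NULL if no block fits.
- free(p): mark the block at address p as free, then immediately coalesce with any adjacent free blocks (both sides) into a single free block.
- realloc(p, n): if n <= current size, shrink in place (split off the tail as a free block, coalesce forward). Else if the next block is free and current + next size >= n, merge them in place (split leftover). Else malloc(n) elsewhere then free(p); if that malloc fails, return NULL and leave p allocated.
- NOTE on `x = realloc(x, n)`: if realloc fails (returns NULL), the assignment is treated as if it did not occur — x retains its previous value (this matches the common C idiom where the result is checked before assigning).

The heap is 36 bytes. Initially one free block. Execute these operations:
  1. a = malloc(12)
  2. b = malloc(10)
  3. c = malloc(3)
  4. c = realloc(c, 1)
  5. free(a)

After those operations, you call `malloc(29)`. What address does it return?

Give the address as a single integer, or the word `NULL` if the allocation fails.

Op 1: a = malloc(12) -> a = 0; heap: [0-11 ALLOC][12-35 FREE]
Op 2: b = malloc(10) -> b = 12; heap: [0-11 ALLOC][12-21 ALLOC][22-35 FREE]
Op 3: c = malloc(3) -> c = 22; heap: [0-11 ALLOC][12-21 ALLOC][22-24 ALLOC][25-35 FREE]
Op 4: c = realloc(c, 1) -> c = 22; heap: [0-11 ALLOC][12-21 ALLOC][22-22 ALLOC][23-35 FREE]
Op 5: free(a) -> (freed a); heap: [0-11 FREE][12-21 ALLOC][22-22 ALLOC][23-35 FREE]
malloc(29): first-fit scan over [0-11 FREE][12-21 ALLOC][22-22 ALLOC][23-35 FREE] -> NULL

Answer: NULL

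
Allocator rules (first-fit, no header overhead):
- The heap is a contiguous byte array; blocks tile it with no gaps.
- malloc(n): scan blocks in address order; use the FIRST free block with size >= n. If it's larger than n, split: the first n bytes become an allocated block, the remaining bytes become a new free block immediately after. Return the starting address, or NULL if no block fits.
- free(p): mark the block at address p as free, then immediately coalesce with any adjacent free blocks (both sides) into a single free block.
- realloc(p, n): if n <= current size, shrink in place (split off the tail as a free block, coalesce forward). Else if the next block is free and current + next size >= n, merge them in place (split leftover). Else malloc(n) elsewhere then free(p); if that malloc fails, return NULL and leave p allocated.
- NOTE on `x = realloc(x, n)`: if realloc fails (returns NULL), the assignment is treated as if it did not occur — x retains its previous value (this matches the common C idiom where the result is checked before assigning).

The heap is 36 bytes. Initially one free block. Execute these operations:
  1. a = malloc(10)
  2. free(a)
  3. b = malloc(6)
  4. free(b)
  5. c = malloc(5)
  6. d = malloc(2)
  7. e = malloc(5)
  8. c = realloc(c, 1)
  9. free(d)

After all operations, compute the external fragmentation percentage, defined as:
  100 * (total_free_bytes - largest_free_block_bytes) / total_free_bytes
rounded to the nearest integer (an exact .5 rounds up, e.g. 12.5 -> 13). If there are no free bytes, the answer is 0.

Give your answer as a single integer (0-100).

Op 1: a = malloc(10) -> a = 0; heap: [0-9 ALLOC][10-35 FREE]
Op 2: free(a) -> (freed a); heap: [0-35 FREE]
Op 3: b = malloc(6) -> b = 0; heap: [0-5 ALLOC][6-35 FREE]
Op 4: free(b) -> (freed b); heap: [0-35 FREE]
Op 5: c = malloc(5) -> c = 0; heap: [0-4 ALLOC][5-35 FREE]
Op 6: d = malloc(2) -> d = 5; heap: [0-4 ALLOC][5-6 ALLOC][7-35 FREE]
Op 7: e = malloc(5) -> e = 7; heap: [0-4 ALLOC][5-6 ALLOC][7-11 ALLOC][12-35 FREE]
Op 8: c = realloc(c, 1) -> c = 0; heap: [0-0 ALLOC][1-4 FREE][5-6 ALLOC][7-11 ALLOC][12-35 FREE]
Op 9: free(d) -> (freed d); heap: [0-0 ALLOC][1-6 FREE][7-11 ALLOC][12-35 FREE]
Free blocks: [6 24] total_free=30 largest=24 -> 100*(30-24)/30 = 600/30 = 20

Answer: 20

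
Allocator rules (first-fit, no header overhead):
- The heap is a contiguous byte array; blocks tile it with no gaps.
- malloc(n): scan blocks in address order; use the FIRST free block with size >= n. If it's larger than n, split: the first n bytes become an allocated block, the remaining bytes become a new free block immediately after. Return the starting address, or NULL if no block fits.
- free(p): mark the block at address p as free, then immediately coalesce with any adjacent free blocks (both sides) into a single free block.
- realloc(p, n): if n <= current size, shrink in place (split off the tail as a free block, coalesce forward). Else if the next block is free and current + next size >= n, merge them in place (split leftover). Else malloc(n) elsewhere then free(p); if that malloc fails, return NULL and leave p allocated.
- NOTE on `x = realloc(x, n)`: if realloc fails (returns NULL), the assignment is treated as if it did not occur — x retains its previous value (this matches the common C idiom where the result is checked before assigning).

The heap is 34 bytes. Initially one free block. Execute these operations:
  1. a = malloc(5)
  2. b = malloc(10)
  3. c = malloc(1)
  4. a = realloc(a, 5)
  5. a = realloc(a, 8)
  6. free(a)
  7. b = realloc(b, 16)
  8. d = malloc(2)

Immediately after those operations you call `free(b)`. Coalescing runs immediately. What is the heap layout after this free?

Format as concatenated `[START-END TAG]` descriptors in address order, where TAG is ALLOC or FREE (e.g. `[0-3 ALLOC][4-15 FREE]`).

Answer: [0-1 ALLOC][2-14 FREE][15-15 ALLOC][16-33 FREE]

Derivation:
Op 1: a = malloc(5) -> a = 0; heap: [0-4 ALLOC][5-33 FREE]
Op 2: b = malloc(10) -> b = 5; heap: [0-4 ALLOC][5-14 ALLOC][15-33 FREE]
Op 3: c = malloc(1) -> c = 15; heap: [0-4 ALLOC][5-14 ALLOC][15-15 ALLOC][16-33 FREE]
Op 4: a = realloc(a, 5) -> a = 0; heap: [0-4 ALLOC][5-14 ALLOC][15-15 ALLOC][16-33 FREE]
Op 5: a = realloc(a, 8) -> a = 16; heap: [0-4 FREE][5-14 ALLOC][15-15 ALLOC][16-23 ALLOC][24-33 FREE]
Op 6: free(a) -> (freed a); heap: [0-4 FREE][5-14 ALLOC][15-15 ALLOC][16-33 FREE]
Op 7: b = realloc(b, 16) -> b = 16; heap: [0-14 FREE][15-15 ALLOC][16-31 ALLOC][32-33 FREE]
Op 8: d = malloc(2) -> d = 0; heap: [0-1 ALLOC][2-14 FREE][15-15 ALLOC][16-31 ALLOC][32-33 FREE]
free(b): b = 16 -> block [16-31 ALLOC]; mark free, coalesce with adjacent free neighbors -> [0-1 ALLOC][2-14 FREE][15-15 ALLOC][16-33 FREE]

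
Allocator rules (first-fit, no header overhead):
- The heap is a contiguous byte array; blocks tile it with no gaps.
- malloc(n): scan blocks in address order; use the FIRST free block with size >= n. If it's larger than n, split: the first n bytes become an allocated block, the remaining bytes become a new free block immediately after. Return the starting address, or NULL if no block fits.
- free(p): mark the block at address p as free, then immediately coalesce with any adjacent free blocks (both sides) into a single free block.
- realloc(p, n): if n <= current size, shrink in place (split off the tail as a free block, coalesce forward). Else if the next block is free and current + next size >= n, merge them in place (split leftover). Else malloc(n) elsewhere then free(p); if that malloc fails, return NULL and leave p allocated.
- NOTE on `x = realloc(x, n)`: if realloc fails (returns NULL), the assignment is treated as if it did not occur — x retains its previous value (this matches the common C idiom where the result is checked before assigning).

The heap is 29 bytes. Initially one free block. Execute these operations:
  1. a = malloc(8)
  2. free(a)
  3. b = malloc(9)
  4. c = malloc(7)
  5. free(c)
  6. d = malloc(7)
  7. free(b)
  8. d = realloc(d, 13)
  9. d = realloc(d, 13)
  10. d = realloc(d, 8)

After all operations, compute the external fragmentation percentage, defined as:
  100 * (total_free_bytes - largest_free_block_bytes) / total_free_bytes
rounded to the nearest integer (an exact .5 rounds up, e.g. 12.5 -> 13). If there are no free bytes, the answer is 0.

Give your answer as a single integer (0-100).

Answer: 43

Derivation:
Op 1: a = malloc(8) -> a = 0; heap: [0-7 ALLOC][8-28 FREE]
Op 2: free(a) -> (freed a); heap: [0-28 FREE]
Op 3: b = malloc(9) -> b = 0; heap: [0-8 ALLOC][9-28 FREE]
Op 4: c = malloc(7) -> c = 9; heap: [0-8 ALLOC][9-15 ALLOC][16-28 FREE]
Op 5: free(c) -> (freed c); heap: [0-8 ALLOC][9-28 FREE]
Op 6: d = malloc(7) -> d = 9; heap: [0-8 ALLOC][9-15 ALLOC][16-28 FREE]
Op 7: free(b) -> (freed b); heap: [0-8 FREE][9-15 ALLOC][16-28 FREE]
Op 8: d = realloc(d, 13) -> d = 9; heap: [0-8 FREE][9-21 ALLOC][22-28 FREE]
Op 9: d = realloc(d, 13) -> d = 9; heap: [0-8 FREE][9-21 ALLOC][22-28 FREE]
Op 10: d = realloc(d, 8) -> d = 9; heap: [0-8 FREE][9-16 ALLOC][17-28 FREE]
Free blocks: [9 12] total_free=21 largest=12 -> 100*(21-12)/21 = 900/21 ≈ 42.857 -> rounds to 43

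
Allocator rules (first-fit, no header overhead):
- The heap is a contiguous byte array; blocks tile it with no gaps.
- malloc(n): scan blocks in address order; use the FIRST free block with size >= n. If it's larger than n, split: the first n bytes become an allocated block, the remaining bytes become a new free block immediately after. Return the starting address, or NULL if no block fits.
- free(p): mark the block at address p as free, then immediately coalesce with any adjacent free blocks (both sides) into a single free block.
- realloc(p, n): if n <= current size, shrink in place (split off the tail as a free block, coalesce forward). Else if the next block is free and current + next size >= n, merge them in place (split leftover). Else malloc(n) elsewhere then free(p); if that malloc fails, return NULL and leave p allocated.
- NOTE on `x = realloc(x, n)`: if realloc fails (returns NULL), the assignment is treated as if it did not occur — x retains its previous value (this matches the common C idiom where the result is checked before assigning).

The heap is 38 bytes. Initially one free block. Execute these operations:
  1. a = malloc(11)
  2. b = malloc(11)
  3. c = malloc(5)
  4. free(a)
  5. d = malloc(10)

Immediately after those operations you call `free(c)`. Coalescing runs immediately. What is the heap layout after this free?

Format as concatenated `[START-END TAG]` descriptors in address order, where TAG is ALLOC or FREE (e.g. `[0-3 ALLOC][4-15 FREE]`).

Answer: [0-9 ALLOC][10-10 FREE][11-21 ALLOC][22-37 FREE]

Derivation:
Op 1: a = malloc(11) -> a = 0; heap: [0-10 ALLOC][11-37 FREE]
Op 2: b = malloc(11) -> b = 11; heap: [0-10 ALLOC][11-21 ALLOC][22-37 FREE]
Op 3: c = malloc(5) -> c = 22; heap: [0-10 ALLOC][11-21 ALLOC][22-26 ALLOC][27-37 FREE]
Op 4: free(a) -> (freed a); heap: [0-10 FREE][11-21 ALLOC][22-26 ALLOC][27-37 FREE]
Op 5: d = malloc(10) -> d = 0; heap: [0-9 ALLOC][10-10 FREE][11-21 ALLOC][22-26 ALLOC][27-37 FREE]
free(c): c = 22 -> block [22-26 ALLOC]; mark free, coalesce with adjacent free neighbors -> [0-9 ALLOC][10-10 FREE][11-21 ALLOC][22-37 FREE]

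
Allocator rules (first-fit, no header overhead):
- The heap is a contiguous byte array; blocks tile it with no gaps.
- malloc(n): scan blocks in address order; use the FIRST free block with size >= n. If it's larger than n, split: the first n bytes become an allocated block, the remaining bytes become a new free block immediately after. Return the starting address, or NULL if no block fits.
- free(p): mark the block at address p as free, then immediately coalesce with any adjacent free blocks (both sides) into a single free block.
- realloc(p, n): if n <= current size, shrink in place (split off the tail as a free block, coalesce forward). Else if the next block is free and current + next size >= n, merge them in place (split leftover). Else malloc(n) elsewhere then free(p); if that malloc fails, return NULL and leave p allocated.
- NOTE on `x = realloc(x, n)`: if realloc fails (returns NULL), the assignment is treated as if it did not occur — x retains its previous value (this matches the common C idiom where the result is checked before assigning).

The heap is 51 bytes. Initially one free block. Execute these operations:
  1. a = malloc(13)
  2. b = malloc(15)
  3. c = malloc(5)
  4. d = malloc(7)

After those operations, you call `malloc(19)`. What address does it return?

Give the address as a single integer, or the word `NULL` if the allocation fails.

Op 1: a = malloc(13) -> a = 0; heap: [0-12 ALLOC][13-50 FREE]
Op 2: b = malloc(15) -> b = 13; heap: [0-12 ALLOC][13-27 ALLOC][28-50 FREE]
Op 3: c = malloc(5) -> c = 28; heap: [0-12 ALLOC][13-27 ALLOC][28-32 ALLOC][33-50 FREE]
Op 4: d = malloc(7) -> d = 33; heap: [0-12 ALLOC][13-27 ALLOC][28-32 ALLOC][33-39 ALLOC][40-50 FREE]
malloc(19): first-fit scan over [0-12 ALLOC][13-27 ALLOC][28-32 ALLOC][33-39 ALLOC][40-50 FREE] -> NULL

Answer: NULL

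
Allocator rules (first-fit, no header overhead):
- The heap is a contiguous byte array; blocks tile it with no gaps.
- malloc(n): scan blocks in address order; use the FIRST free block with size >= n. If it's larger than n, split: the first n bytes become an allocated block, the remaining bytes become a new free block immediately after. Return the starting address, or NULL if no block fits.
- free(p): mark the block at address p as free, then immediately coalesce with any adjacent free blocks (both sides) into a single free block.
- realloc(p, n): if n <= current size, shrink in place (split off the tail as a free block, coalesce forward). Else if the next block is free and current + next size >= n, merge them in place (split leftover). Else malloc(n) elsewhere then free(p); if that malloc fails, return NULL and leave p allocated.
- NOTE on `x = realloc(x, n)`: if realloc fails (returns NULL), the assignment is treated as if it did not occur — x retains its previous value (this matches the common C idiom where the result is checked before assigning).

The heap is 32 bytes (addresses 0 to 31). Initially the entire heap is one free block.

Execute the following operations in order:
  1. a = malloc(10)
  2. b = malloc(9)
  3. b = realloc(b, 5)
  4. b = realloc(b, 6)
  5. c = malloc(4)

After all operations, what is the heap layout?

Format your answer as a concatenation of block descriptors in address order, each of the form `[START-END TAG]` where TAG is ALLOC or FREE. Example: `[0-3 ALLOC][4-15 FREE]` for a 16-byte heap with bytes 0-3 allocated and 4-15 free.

Answer: [0-9 ALLOC][10-15 ALLOC][16-19 ALLOC][20-31 FREE]

Derivation:
Op 1: a = malloc(10) -> a = 0; heap: [0-9 ALLOC][10-31 FREE]
Op 2: b = malloc(9) -> b = 10; heap: [0-9 ALLOC][10-18 ALLOC][19-31 FREE]
Op 3: b = realloc(b, 5) -> b = 10; heap: [0-9 ALLOC][10-14 ALLOC][15-31 FREE]
Op 4: b = realloc(b, 6) -> b = 10; heap: [0-9 ALLOC][10-15 ALLOC][16-31 FREE]
Op 5: c = malloc(4) -> c = 16; heap: [0-9 ALLOC][10-15 ALLOC][16-19 ALLOC][20-31 FREE]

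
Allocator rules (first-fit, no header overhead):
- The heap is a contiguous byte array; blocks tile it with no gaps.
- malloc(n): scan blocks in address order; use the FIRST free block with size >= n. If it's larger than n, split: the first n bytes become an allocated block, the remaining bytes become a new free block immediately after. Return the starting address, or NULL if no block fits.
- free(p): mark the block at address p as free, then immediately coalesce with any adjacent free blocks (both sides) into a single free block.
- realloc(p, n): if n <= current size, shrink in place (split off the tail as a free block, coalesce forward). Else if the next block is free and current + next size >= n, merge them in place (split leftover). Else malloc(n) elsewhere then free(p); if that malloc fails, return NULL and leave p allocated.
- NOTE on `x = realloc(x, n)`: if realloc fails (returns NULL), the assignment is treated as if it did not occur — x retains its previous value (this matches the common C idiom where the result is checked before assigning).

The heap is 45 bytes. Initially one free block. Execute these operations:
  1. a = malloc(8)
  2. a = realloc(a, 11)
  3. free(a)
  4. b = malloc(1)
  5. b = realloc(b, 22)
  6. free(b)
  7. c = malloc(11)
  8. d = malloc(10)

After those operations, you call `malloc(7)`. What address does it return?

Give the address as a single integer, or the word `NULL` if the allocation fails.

Answer: 21

Derivation:
Op 1: a = malloc(8) -> a = 0; heap: [0-7 ALLOC][8-44 FREE]
Op 2: a = realloc(a, 11) -> a = 0; heap: [0-10 ALLOC][11-44 FREE]
Op 3: free(a) -> (freed a); heap: [0-44 FREE]
Op 4: b = malloc(1) -> b = 0; heap: [0-0 ALLOC][1-44 FREE]
Op 5: b = realloc(b, 22) -> b = 0; heap: [0-21 ALLOC][22-44 FREE]
Op 6: free(b) -> (freed b); heap: [0-44 FREE]
Op 7: c = malloc(11) -> c = 0; heap: [0-10 ALLOC][11-44 FREE]
Op 8: d = malloc(10) -> d = 11; heap: [0-10 ALLOC][11-20 ALLOC][21-44 FREE]
malloc(7): first-fit scan over [0-10 ALLOC][11-20 ALLOC][21-44 FREE] -> 21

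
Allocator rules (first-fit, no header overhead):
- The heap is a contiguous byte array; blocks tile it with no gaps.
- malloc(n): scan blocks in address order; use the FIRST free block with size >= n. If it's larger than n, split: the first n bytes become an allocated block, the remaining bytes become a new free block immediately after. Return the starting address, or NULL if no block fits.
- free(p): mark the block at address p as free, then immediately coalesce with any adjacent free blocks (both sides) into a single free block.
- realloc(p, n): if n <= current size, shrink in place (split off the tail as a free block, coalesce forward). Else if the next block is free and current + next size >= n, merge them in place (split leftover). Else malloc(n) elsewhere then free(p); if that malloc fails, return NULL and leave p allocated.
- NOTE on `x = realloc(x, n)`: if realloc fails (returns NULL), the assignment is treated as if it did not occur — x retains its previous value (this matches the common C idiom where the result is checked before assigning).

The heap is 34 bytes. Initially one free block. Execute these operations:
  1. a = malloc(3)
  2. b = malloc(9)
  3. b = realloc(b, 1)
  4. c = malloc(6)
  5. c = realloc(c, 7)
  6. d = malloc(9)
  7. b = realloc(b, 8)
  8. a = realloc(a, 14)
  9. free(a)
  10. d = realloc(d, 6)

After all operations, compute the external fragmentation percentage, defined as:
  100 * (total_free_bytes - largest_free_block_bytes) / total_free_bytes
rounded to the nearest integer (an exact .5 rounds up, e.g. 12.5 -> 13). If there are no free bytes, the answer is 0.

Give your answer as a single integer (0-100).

Answer: 54

Derivation:
Op 1: a = malloc(3) -> a = 0; heap: [0-2 ALLOC][3-33 FREE]
Op 2: b = malloc(9) -> b = 3; heap: [0-2 ALLOC][3-11 ALLOC][12-33 FREE]
Op 3: b = realloc(b, 1) -> b = 3; heap: [0-2 ALLOC][3-3 ALLOC][4-33 FREE]
Op 4: c = malloc(6) -> c = 4; heap: [0-2 ALLOC][3-3 ALLOC][4-9 ALLOC][10-33 FREE]
Op 5: c = realloc(c, 7) -> c = 4; heap: [0-2 ALLOC][3-3 ALLOC][4-10 ALLOC][11-33 FREE]
Op 6: d = malloc(9) -> d = 11; heap: [0-2 ALLOC][3-3 ALLOC][4-10 ALLOC][11-19 ALLOC][20-33 FREE]
Op 7: b = realloc(b, 8) -> b = 20; heap: [0-2 ALLOC][3-3 FREE][4-10 ALLOC][11-19 ALLOC][20-27 ALLOC][28-33 FREE]
Op 8: a = realloc(a, 14) -> NULL (a unchanged); heap: [0-2 ALLOC][3-3 FREE][4-10 ALLOC][11-19 ALLOC][20-27 ALLOC][28-33 FREE]
Op 9: free(a) -> (freed a); heap: [0-3 FREE][4-10 ALLOC][11-19 ALLOC][20-27 ALLOC][28-33 FREE]
Op 10: d = realloc(d, 6) -> d = 11; heap: [0-3 FREE][4-10 ALLOC][11-16 ALLOC][17-19 FREE][20-27 ALLOC][28-33 FREE]
Free blocks: [4 3 6] total_free=13 largest=6 -> 100*(13-6)/13 = 700/13 ≈ 53.846 -> rounds to 54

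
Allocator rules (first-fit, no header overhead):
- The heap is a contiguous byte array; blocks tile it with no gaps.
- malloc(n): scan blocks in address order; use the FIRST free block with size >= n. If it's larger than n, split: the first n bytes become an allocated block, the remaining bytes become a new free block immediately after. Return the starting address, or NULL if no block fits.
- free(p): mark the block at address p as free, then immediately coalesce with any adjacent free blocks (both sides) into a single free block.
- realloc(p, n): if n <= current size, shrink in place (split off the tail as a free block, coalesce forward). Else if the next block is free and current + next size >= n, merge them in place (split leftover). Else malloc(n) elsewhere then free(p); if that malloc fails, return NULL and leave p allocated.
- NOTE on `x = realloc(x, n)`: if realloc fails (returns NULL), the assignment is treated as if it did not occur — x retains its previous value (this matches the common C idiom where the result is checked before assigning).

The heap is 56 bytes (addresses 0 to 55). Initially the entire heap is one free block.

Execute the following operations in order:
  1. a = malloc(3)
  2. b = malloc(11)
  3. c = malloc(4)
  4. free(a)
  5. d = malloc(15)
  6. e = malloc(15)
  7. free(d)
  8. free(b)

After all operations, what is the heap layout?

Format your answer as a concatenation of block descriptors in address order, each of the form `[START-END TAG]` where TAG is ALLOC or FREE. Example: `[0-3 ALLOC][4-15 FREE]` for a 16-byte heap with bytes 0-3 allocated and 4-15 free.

Answer: [0-13 FREE][14-17 ALLOC][18-32 FREE][33-47 ALLOC][48-55 FREE]

Derivation:
Op 1: a = malloc(3) -> a = 0; heap: [0-2 ALLOC][3-55 FREE]
Op 2: b = malloc(11) -> b = 3; heap: [0-2 ALLOC][3-13 ALLOC][14-55 FREE]
Op 3: c = malloc(4) -> c = 14; heap: [0-2 ALLOC][3-13 ALLOC][14-17 ALLOC][18-55 FREE]
Op 4: free(a) -> (freed a); heap: [0-2 FREE][3-13 ALLOC][14-17 ALLOC][18-55 FREE]
Op 5: d = malloc(15) -> d = 18; heap: [0-2 FREE][3-13 ALLOC][14-17 ALLOC][18-32 ALLOC][33-55 FREE]
Op 6: e = malloc(15) -> e = 33; heap: [0-2 FREE][3-13 ALLOC][14-17 ALLOC][18-32 ALLOC][33-47 ALLOC][48-55 FREE]
Op 7: free(d) -> (freed d); heap: [0-2 FREE][3-13 ALLOC][14-17 ALLOC][18-32 FREE][33-47 ALLOC][48-55 FREE]
Op 8: free(b) -> (freed b); heap: [0-13 FREE][14-17 ALLOC][18-32 FREE][33-47 ALLOC][48-55 FREE]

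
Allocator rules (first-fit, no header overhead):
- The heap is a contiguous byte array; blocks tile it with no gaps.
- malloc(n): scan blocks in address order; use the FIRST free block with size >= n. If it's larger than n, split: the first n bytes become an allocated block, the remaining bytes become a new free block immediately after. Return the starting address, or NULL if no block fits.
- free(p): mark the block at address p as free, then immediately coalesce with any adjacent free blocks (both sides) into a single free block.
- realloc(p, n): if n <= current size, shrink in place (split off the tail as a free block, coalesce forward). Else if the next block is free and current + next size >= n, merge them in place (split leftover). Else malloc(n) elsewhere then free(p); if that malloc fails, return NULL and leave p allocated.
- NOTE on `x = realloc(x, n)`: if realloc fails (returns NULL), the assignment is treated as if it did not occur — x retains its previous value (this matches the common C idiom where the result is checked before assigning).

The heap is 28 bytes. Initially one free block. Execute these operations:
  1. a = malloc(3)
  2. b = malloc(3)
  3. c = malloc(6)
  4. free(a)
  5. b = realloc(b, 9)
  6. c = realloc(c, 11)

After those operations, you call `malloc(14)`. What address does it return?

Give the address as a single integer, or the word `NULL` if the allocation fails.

Op 1: a = malloc(3) -> a = 0; heap: [0-2 ALLOC][3-27 FREE]
Op 2: b = malloc(3) -> b = 3; heap: [0-2 ALLOC][3-5 ALLOC][6-27 FREE]
Op 3: c = malloc(6) -> c = 6; heap: [0-2 ALLOC][3-5 ALLOC][6-11 ALLOC][12-27 FREE]
Op 4: free(a) -> (freed a); heap: [0-2 FREE][3-5 ALLOC][6-11 ALLOC][12-27 FREE]
Op 5: b = realloc(b, 9) -> b = 12; heap: [0-5 FREE][6-11 ALLOC][12-20 ALLOC][21-27 FREE]
Op 6: c = realloc(c, 11) -> NULL (c unchanged); heap: [0-5 FREE][6-11 ALLOC][12-20 ALLOC][21-27 FREE]
malloc(14): first-fit scan over [0-5 FREE][6-11 ALLOC][12-20 ALLOC][21-27 FREE] -> NULL

Answer: NULL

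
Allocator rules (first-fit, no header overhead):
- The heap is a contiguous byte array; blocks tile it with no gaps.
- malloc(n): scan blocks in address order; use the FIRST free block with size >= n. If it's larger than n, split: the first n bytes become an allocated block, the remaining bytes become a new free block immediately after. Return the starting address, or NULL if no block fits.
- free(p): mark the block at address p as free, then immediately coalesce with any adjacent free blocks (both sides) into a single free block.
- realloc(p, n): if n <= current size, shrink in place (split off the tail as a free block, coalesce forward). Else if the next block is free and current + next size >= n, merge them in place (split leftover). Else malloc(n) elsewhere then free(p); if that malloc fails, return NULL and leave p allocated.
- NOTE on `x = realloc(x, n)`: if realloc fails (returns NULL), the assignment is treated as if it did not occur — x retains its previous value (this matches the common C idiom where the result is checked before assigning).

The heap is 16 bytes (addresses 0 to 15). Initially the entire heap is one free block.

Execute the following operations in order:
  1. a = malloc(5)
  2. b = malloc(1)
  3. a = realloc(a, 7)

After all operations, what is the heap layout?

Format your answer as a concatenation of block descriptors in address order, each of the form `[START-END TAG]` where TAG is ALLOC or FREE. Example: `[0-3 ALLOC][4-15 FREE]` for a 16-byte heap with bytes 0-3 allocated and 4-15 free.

Op 1: a = malloc(5) -> a = 0; heap: [0-4 ALLOC][5-15 FREE]
Op 2: b = malloc(1) -> b = 5; heap: [0-4 ALLOC][5-5 ALLOC][6-15 FREE]
Op 3: a = realloc(a, 7) -> a = 6; heap: [0-4 FREE][5-5 ALLOC][6-12 ALLOC][13-15 FREE]

Answer: [0-4 FREE][5-5 ALLOC][6-12 ALLOC][13-15 FREE]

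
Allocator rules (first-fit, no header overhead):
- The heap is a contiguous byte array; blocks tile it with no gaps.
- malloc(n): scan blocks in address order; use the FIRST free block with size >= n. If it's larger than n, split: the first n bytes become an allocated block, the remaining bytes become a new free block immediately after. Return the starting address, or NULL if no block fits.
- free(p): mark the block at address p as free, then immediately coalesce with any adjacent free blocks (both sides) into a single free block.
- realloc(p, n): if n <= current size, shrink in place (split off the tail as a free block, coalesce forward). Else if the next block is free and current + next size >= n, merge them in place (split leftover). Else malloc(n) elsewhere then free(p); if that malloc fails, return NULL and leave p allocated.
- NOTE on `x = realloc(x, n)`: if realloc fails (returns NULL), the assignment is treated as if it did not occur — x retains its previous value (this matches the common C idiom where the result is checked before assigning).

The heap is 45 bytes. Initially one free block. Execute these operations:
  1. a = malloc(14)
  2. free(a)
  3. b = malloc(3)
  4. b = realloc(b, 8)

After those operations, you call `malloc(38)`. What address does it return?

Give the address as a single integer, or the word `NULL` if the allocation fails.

Op 1: a = malloc(14) -> a = 0; heap: [0-13 ALLOC][14-44 FREE]
Op 2: free(a) -> (freed a); heap: [0-44 FREE]
Op 3: b = malloc(3) -> b = 0; heap: [0-2 ALLOC][3-44 FREE]
Op 4: b = realloc(b, 8) -> b = 0; heap: [0-7 ALLOC][8-44 FREE]
malloc(38): first-fit scan over [0-7 ALLOC][8-44 FREE] -> NULL

Answer: NULL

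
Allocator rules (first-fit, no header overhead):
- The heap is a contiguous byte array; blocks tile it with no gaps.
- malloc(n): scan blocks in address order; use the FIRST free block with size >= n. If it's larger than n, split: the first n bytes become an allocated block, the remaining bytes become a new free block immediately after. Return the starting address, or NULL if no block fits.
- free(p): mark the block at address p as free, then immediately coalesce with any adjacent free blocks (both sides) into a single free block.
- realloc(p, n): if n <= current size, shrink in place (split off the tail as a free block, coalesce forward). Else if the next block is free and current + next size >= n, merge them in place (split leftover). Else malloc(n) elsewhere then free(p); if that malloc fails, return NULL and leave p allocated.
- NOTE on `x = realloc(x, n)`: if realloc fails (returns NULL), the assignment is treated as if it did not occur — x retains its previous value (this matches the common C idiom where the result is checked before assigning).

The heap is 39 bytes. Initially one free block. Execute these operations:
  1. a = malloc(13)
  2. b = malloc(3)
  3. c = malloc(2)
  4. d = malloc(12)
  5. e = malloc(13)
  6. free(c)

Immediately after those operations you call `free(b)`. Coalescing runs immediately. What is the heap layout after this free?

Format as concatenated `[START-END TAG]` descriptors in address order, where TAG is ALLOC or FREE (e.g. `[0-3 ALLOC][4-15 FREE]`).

Answer: [0-12 ALLOC][13-17 FREE][18-29 ALLOC][30-38 FREE]

Derivation:
Op 1: a = malloc(13) -> a = 0; heap: [0-12 ALLOC][13-38 FREE]
Op 2: b = malloc(3) -> b = 13; heap: [0-12 ALLOC][13-15 ALLOC][16-38 FREE]
Op 3: c = malloc(2) -> c = 16; heap: [0-12 ALLOC][13-15 ALLOC][16-17 ALLOC][18-38 FREE]
Op 4: d = malloc(12) -> d = 18; heap: [0-12 ALLOC][13-15 ALLOC][16-17 ALLOC][18-29 ALLOC][30-38 FREE]
Op 5: e = malloc(13) -> e = NULL; heap: [0-12 ALLOC][13-15 ALLOC][16-17 ALLOC][18-29 ALLOC][30-38 FREE]
Op 6: free(c) -> (freed c); heap: [0-12 ALLOC][13-15 ALLOC][16-17 FREE][18-29 ALLOC][30-38 FREE]
free(b): b = 13 -> block [13-15 ALLOC]; mark free, coalesce with adjacent free neighbors -> [0-12 ALLOC][13-17 FREE][18-29 ALLOC][30-38 FREE]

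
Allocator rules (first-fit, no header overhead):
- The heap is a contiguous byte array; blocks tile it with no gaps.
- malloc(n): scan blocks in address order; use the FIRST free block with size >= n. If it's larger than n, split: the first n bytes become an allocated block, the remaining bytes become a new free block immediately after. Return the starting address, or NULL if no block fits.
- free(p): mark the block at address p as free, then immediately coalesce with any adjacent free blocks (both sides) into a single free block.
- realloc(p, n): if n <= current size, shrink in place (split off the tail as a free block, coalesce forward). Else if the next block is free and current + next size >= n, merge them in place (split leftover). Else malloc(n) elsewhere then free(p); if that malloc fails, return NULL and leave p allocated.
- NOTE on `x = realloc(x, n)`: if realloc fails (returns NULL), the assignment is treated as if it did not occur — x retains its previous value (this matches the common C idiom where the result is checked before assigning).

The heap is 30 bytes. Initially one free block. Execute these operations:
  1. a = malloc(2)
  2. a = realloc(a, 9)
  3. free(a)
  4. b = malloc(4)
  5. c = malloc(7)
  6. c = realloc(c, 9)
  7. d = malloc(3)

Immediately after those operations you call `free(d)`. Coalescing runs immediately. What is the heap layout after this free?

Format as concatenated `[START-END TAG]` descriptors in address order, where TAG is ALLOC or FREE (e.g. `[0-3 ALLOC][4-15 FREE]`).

Answer: [0-3 ALLOC][4-12 ALLOC][13-29 FREE]

Derivation:
Op 1: a = malloc(2) -> a = 0; heap: [0-1 ALLOC][2-29 FREE]
Op 2: a = realloc(a, 9) -> a = 0; heap: [0-8 ALLOC][9-29 FREE]
Op 3: free(a) -> (freed a); heap: [0-29 FREE]
Op 4: b = malloc(4) -> b = 0; heap: [0-3 ALLOC][4-29 FREE]
Op 5: c = malloc(7) -> c = 4; heap: [0-3 ALLOC][4-10 ALLOC][11-29 FREE]
Op 6: c = realloc(c, 9) -> c = 4; heap: [0-3 ALLOC][4-12 ALLOC][13-29 FREE]
Op 7: d = malloc(3) -> d = 13; heap: [0-3 ALLOC][4-12 ALLOC][13-15 ALLOC][16-29 FREE]
free(d): d = 13 -> block [13-15 ALLOC]; mark free, coalesce with adjacent free neighbors -> [0-3 ALLOC][4-12 ALLOC][13-29 FREE]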